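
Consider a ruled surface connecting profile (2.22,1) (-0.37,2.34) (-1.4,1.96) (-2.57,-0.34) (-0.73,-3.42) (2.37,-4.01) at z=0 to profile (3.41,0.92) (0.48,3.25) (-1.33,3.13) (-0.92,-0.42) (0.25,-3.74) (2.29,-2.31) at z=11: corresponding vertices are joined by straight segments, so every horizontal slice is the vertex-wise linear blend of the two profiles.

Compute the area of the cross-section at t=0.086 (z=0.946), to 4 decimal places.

Cross-section at t=0.086: each vertex is (1-t)·p0[i] + t·p1[i].
  v1: (1-0.086)·(2.22,1) + 0.086·(3.41,0.92) = (2.3223,0.9931)
  v2: (1-0.086)·(-0.37,2.34) + 0.086·(0.48,3.25) = (-0.2969,2.4183)
  v3: (1-0.086)·(-1.4,1.96) + 0.086·(-1.33,3.13) = (-1.3940,2.0606)
  v4: (1-0.086)·(-2.57,-0.34) + 0.086·(-0.92,-0.42) = (-2.4281,-0.3469)
  v5: (1-0.086)·(-0.73,-3.42) + 0.086·(0.25,-3.74) = (-0.6457,-3.4475)
  v6: (1-0.086)·(2.37,-4.01) + 0.086·(2.29,-2.31) = (2.3631,-3.8638)
Shoelace sum Σ(x_i·y_{i+1} − x_{i+1}·y_i):
  i=1: 2.3223·2.4183 − -0.2969·0.9931 = +5.9109 (running +5.9109)
  i=2: -0.2969·2.0606 − -1.3940·2.4183 = +2.7592 (running +8.6701)
  i=3: -1.3940·-0.3469 − -2.4281·2.0606 = +5.4869 (running +14.1570)
  i=4: -2.4281·-3.4475 − -0.6457·-0.3469 = +8.1469 (running +22.3040)
  i=5: -0.6457·-3.8638 − 2.3631·-3.4475 = +10.6418 (running +32.9458)
  i=6: 2.3631·0.9931 − 2.3223·-3.8638 = +11.3199 (running +44.2657)
Area = |Σ|/2 = |44.2657|/2 = 22.1329

Area at t=0.086: 22.1329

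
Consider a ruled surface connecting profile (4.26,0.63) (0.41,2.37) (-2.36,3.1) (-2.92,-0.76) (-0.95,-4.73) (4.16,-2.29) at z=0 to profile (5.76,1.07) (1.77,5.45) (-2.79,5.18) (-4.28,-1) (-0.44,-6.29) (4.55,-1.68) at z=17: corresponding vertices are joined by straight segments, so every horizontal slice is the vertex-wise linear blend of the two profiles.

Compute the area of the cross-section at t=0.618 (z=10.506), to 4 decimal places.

Area at t=0.618: 58.8110

Cross-section at t=0.618: each vertex is (1-t)·p0[i] + t·p1[i].
  v1: (1-0.618)·(4.26,0.63) + 0.618·(5.76,1.07) = (5.1870,0.9019)
  v2: (1-0.618)·(0.41,2.37) + 0.618·(1.77,5.45) = (1.2505,4.2734)
  v3: (1-0.618)·(-2.36,3.1) + 0.618·(-2.79,5.18) = (-2.6257,4.3854)
  v4: (1-0.618)·(-2.92,-0.76) + 0.618·(-4.28,-1) = (-3.7605,-0.9083)
  v5: (1-0.618)·(-0.95,-4.73) + 0.618·(-0.44,-6.29) = (-0.6348,-5.6941)
  v6: (1-0.618)·(4.16,-2.29) + 0.618·(4.55,-1.68) = (4.4010,-1.9130)
Shoelace sum Σ(x_i·y_{i+1} − x_{i+1}·y_i):
  i=1: 5.1870·4.2734 − 1.2505·0.9019 = +21.0385 (running +21.0385)
  i=2: 1.2505·4.3854 − -2.6257·4.2734 = +16.7048 (running +37.7433)
  i=3: -2.6257·-0.9083 − -3.7605·4.3854 = +18.8764 (running +56.6197)
  i=4: -3.7605·-5.6941 − -0.6348·-0.9083 = +20.8359 (running +77.4556)
  i=5: -0.6348·-1.9130 − 4.4010·-5.6941 = +26.2742 (running +103.7298)
  i=6: 4.4010·0.9019 − 5.1870·-1.9130 = +13.8922 (running +117.6220)
Area = |Σ|/2 = |117.6220|/2 = 58.8110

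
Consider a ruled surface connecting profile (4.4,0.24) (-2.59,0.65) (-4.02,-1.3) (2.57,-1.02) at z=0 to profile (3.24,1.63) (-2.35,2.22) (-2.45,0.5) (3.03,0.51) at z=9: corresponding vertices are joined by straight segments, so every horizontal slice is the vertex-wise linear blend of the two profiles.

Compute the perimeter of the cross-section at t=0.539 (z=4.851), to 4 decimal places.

Perimeter at t=0.539: 15.7322

Cross-section at t=0.539: each vertex is (1-t)·p0[i] + t·p1[i].
  v1: (1-0.539)·(4.4,0.24) + 0.539·(3.24,1.63) = (3.7748,0.9892)
  v2: (1-0.539)·(-2.59,0.65) + 0.539·(-2.35,2.22) = (-2.4606,1.4962)
  v3: (1-0.539)·(-4.02,-1.3) + 0.539·(-2.45,0.5) = (-3.1738,-0.3298)
  v4: (1-0.539)·(2.57,-1.02) + 0.539·(3.03,0.51) = (2.8179,-0.1953)
Perimeter = Σ |v_{i+1} − v_i|:
  edge 1→2: √(-6.2354² + 0.5070²) = 6.2560 (running 6.2560)
  edge 2→3: √(-0.7131² + -1.8260²) = 1.9603 (running 8.2163)
  edge 3→4: √(5.9917² + 0.1345²) = 5.9932 (running 14.2095)
  edge 4→1: √(0.9568² + 1.1845²) = 1.5227 (running 15.7322)
Perimeter = 15.7322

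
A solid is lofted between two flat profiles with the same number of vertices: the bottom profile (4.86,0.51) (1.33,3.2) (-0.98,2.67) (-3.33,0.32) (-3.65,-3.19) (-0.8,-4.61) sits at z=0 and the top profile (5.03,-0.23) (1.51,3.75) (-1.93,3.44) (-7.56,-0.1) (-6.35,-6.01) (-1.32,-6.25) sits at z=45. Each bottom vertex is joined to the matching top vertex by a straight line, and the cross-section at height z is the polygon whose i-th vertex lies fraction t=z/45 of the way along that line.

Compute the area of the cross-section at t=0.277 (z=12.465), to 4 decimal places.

Area at t=0.277: 49.3804

Cross-section at t=0.277: each vertex is (1-t)·p0[i] + t·p1[i].
  v1: (1-0.277)·(4.86,0.51) + 0.277·(5.03,-0.23) = (4.9071,0.3050)
  v2: (1-0.277)·(1.33,3.2) + 0.277·(1.51,3.75) = (1.3799,3.3524)
  v3: (1-0.277)·(-0.98,2.67) + 0.277·(-1.93,3.44) = (-1.2431,2.8833)
  v4: (1-0.277)·(-3.33,0.32) + 0.277·(-7.56,-0.1) = (-4.5017,0.2037)
  v5: (1-0.277)·(-3.65,-3.19) + 0.277·(-6.35,-6.01) = (-4.3979,-3.9711)
  v6: (1-0.277)·(-0.8,-4.61) + 0.277·(-1.32,-6.25) = (-0.9440,-5.0643)
Shoelace sum Σ(x_i·y_{i+1} − x_{i+1}·y_i):
  i=1: 4.9071·3.3524 − 1.3799·0.3050 = +16.0294 (running +16.0294)
  i=2: 1.3799·2.8833 − -1.2431·3.3524 = +8.1460 (running +24.1754)
  i=3: -1.2431·0.2037 − -4.5017·2.8833 = +12.7266 (running +36.9020)
  i=4: -4.5017·-3.9711 − -4.3979·0.2037 = +18.7726 (running +55.6746)
  i=5: -4.3979·-5.0643 − -0.9440·-3.9711 = +18.5233 (running +74.1978)
  i=6: -0.9440·0.3050 − 4.9071·-5.0643 = +24.5629 (running +98.7608)
Area = |Σ|/2 = |98.7608|/2 = 49.3804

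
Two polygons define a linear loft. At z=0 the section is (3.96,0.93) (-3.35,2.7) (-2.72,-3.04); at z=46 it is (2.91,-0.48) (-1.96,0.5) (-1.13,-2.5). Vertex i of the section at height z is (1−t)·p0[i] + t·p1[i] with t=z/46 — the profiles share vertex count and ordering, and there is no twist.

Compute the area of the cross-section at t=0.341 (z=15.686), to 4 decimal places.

Area at t=0.341: 15.0416

Cross-section at t=0.341: each vertex is (1-t)·p0[i] + t·p1[i].
  v1: (1-0.341)·(3.96,0.93) + 0.341·(2.91,-0.48) = (3.6020,0.4492)
  v2: (1-0.341)·(-3.35,2.7) + 0.341·(-1.96,0.5) = (-2.8760,1.9498)
  v3: (1-0.341)·(-2.72,-3.04) + 0.341·(-1.13,-2.5) = (-2.1778,-2.8559)
Shoelace sum Σ(x_i·y_{i+1} − x_{i+1}·y_i):
  i=1: 3.6020·1.9498 − -2.8760·0.4492 = +8.3150 (running +8.3150)
  i=2: -2.8760·-2.8559 − -2.1778·1.9498 = +12.4598 (running +20.7747)
  i=3: -2.1778·0.4492 − 3.6020·-2.8559 = +9.3084 (running +30.0831)
Area = |Σ|/2 = |30.0831|/2 = 15.0416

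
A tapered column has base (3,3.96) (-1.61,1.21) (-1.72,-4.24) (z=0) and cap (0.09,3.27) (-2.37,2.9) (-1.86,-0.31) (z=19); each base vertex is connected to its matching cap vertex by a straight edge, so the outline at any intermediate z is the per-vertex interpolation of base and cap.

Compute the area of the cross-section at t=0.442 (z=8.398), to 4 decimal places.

Cross-section at t=0.442: each vertex is (1-t)·p0[i] + t·p1[i].
  v1: (1-0.442)·(3,3.96) + 0.442·(0.09,3.27) = (1.7138,3.6550)
  v2: (1-0.442)·(-1.61,1.21) + 0.442·(-2.37,2.9) = (-1.9459,1.9570)
  v3: (1-0.442)·(-1.72,-4.24) + 0.442·(-1.86,-0.31) = (-1.7819,-2.5029)
Shoelace sum Σ(x_i·y_{i+1} − x_{i+1}·y_i):
  i=1: 1.7138·1.9570 − -1.9459·3.6550 = +10.4662 (running +10.4662)
  i=2: -1.9459·-2.5029 − -1.7819·1.9570 = +8.3576 (running +18.8238)
  i=3: -1.7819·3.6550 − 1.7138·-2.5029 = -2.2233 (running +16.6005)
Area = |Σ|/2 = |16.6005|/2 = 8.3003

Area at t=0.442: 8.3003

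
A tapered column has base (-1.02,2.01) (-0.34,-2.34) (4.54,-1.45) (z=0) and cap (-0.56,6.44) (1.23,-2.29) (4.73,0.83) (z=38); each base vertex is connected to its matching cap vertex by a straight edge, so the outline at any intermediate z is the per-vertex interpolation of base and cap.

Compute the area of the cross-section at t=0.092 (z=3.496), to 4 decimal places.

Cross-section at t=0.092: each vertex is (1-t)·p0[i] + t·p1[i].
  v1: (1-0.092)·(-1.02,2.01) + 0.092·(-0.56,6.44) = (-0.9777,2.4176)
  v2: (1-0.092)·(-0.34,-2.34) + 0.092·(1.23,-2.29) = (-0.1956,-2.3354)
  v3: (1-0.092)·(4.54,-1.45) + 0.092·(4.73,0.83) = (4.5575,-1.2402)
Shoelace sum Σ(x_i·y_{i+1} − x_{i+1}·y_i):
  i=1: -0.9777·-2.3354 − -0.1956·2.4176 = +2.7561 (running +2.7561)
  i=2: -0.1956·-1.2402 − 4.5575·-2.3354 = +10.8861 (running +13.6421)
  i=3: 4.5575·2.4176 − -0.9777·-1.2402 = +9.8054 (running +23.4476)
Area = |Σ|/2 = |23.4476|/2 = 11.7238

Area at t=0.092: 11.7238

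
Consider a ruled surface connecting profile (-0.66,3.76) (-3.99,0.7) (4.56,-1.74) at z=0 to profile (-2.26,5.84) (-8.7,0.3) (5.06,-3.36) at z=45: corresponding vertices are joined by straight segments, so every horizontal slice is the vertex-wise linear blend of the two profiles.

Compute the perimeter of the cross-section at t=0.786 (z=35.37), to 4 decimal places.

Perimeter at t=0.786: 31.5966

Cross-section at t=0.786: each vertex is (1-t)·p0[i] + t·p1[i].
  v1: (1-0.786)·(-0.66,3.76) + 0.786·(-2.26,5.84) = (-1.9176,5.3949)
  v2: (1-0.786)·(-3.99,0.7) + 0.786·(-8.7,0.3) = (-7.6921,0.3856)
  v3: (1-0.786)·(4.56,-1.74) + 0.786·(5.06,-3.36) = (4.9530,-3.0133)
Perimeter = Σ |v_{i+1} − v_i|:
  edge 1→2: √(-5.7745² + -5.0093²) = 7.6444 (running 7.6444)
  edge 2→3: √(12.6451² + -3.3989²) = 13.0939 (running 20.7383)
  edge 3→1: √(-6.8706² + 8.4082²) = 10.8583 (running 31.5966)
Perimeter = 31.5966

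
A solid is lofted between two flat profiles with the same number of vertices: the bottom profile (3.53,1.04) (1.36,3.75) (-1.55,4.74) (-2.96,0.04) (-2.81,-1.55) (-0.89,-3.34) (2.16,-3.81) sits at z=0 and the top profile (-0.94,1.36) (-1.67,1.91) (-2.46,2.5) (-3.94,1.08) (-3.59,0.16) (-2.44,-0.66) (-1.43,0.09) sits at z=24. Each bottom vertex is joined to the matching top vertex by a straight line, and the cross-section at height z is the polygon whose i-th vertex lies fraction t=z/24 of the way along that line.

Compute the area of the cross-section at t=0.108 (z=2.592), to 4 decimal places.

Cross-section at t=0.108: each vertex is (1-t)·p0[i] + t·p1[i].
  v1: (1-0.108)·(3.53,1.04) + 0.108·(-0.94,1.36) = (3.0472,1.0746)
  v2: (1-0.108)·(1.36,3.75) + 0.108·(-1.67,1.91) = (1.0328,3.5513)
  v3: (1-0.108)·(-1.55,4.74) + 0.108·(-2.46,2.5) = (-1.6483,4.4981)
  v4: (1-0.108)·(-2.96,0.04) + 0.108·(-3.94,1.08) = (-3.0658,0.1523)
  v5: (1-0.108)·(-2.81,-1.55) + 0.108·(-3.59,0.16) = (-2.8942,-1.3653)
  v6: (1-0.108)·(-0.89,-3.34) + 0.108·(-2.44,-0.66) = (-1.0574,-3.0506)
  v7: (1-0.108)·(2.16,-3.81) + 0.108·(-1.43,0.09) = (1.7723,-3.3888)
Shoelace sum Σ(x_i·y_{i+1} − x_{i+1}·y_i):
  i=1: 3.0472·3.5513 − 1.0328·1.0746 = +9.7118 (running +9.7118)
  i=2: 1.0328·4.4981 − -1.6483·3.5513 = +10.4989 (running +20.2108)
  i=3: -1.6483·0.1523 − -3.0658·4.4981 = +13.5393 (running +33.7501)
  i=4: -3.0658·-1.3653 − -2.8942·0.1523 = +4.6267 (running +38.3768)
  i=5: -2.8942·-3.0506 − -1.0574·-1.3653 = +7.3854 (running +45.7622)
  i=6: -1.0574·-3.3888 − 1.7723·-3.0506 = +8.9898 (running +54.7519)
  i=7: 1.7723·1.0746 − 3.0472·-3.3888 = +12.2309 (running +66.9828)
Area = |Σ|/2 = |66.9828|/2 = 33.4914

Area at t=0.108: 33.4914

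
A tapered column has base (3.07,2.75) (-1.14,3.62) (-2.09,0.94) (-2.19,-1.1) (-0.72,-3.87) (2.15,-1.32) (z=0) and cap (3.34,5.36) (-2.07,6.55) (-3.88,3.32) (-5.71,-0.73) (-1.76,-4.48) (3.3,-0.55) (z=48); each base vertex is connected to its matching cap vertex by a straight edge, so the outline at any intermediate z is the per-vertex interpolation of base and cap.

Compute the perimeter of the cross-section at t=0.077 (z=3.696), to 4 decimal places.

Cross-section at t=0.077: each vertex is (1-t)·p0[i] + t·p1[i].
  v1: (1-0.077)·(3.07,2.75) + 0.077·(3.34,5.36) = (3.0908,2.9510)
  v2: (1-0.077)·(-1.14,3.62) + 0.077·(-2.07,6.55) = (-1.2116,3.8456)
  v3: (1-0.077)·(-2.09,0.94) + 0.077·(-3.88,3.32) = (-2.2278,1.1233)
  v4: (1-0.077)·(-2.19,-1.1) + 0.077·(-5.71,-0.73) = (-2.4610,-1.0715)
  v5: (1-0.077)·(-0.72,-3.87) + 0.077·(-1.76,-4.48) = (-0.8001,-3.9170)
  v6: (1-0.077)·(2.15,-1.32) + 0.077·(3.3,-0.55) = (2.2386,-1.2607)
Perimeter = Σ |v_{i+1} − v_i|:
  edge 1→2: √(-4.3024² + 0.8946²) = 4.3944 (running 4.3944)
  edge 2→3: √(-1.0162² + -2.7224²) = 2.9058 (running 7.3003)
  edge 3→4: √(-0.2332² + -2.1948²) = 2.2071 (running 9.5074)
  edge 4→5: √(1.6610² + -2.8455²) = 3.2948 (running 12.8022)
  edge 5→6: √(3.0386² + 2.6563²) = 4.0360 (running 16.8381)
  edge 6→1: √(0.8522² + 4.2117²) = 4.2970 (running 21.1352)
Perimeter = 21.1352

Perimeter at t=0.077: 21.1352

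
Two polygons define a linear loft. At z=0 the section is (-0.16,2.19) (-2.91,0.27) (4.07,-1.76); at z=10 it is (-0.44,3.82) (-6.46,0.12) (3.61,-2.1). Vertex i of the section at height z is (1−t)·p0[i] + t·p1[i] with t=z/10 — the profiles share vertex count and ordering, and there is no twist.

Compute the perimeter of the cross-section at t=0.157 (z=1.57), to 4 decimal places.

Cross-section at t=0.157: each vertex is (1-t)·p0[i] + t·p1[i].
  v1: (1-0.157)·(-0.16,2.19) + 0.157·(-0.44,3.82) = (-0.2040,2.4459)
  v2: (1-0.157)·(-2.91,0.27) + 0.157·(-6.46,0.12) = (-3.4674,0.2465)
  v3: (1-0.157)·(4.07,-1.76) + 0.157·(3.61,-2.1) = (3.9978,-1.8134)
Perimeter = Σ |v_{i+1} − v_i|:
  edge 1→2: √(-3.2634² + -2.1995²) = 3.9354 (running 3.9354)
  edge 2→3: √(7.4651² + -2.0598²) = 7.7441 (running 11.6795)
  edge 3→1: √(-4.2017² + 4.2593²) = 5.9830 (running 17.6625)
Perimeter = 17.6625

Perimeter at t=0.157: 17.6625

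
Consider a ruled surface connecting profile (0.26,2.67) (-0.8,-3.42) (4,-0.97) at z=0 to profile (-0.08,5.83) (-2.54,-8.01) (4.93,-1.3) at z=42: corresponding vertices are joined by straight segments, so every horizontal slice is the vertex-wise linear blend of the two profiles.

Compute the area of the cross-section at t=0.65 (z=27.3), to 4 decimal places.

Cross-section at t=0.65: each vertex is (1-t)·p0[i] + t·p1[i].
  v1: (1-0.65)·(0.26,2.67) + 0.65·(-0.08,5.83) = (0.0390,4.7240)
  v2: (1-0.65)·(-0.8,-3.42) + 0.65·(-2.54,-8.01) = (-1.9310,-6.4035)
  v3: (1-0.65)·(4,-0.97) + 0.65·(4.93,-1.3) = (4.6045,-1.1845)
Shoelace sum Σ(x_i·y_{i+1} − x_{i+1}·y_i):
  i=1: 0.0390·-6.4035 − -1.9310·4.7240 = +8.8723 (running +8.8723)
  i=2: -1.9310·-1.1845 − 4.6045·-6.4035 = +31.7722 (running +40.6445)
  i=3: 4.6045·4.7240 − 0.0390·-1.1845 = +21.7979 (running +62.4423)
Area = |Σ|/2 = |62.4423|/2 = 31.2212

Area at t=0.65: 31.2212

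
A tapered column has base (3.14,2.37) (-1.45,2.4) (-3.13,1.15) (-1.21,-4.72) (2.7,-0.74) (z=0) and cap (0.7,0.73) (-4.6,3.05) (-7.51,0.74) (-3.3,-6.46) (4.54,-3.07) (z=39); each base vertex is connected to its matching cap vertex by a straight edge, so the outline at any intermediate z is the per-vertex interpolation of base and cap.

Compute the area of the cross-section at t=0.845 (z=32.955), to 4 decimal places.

Area at t=0.845: 55.1278

Cross-section at t=0.845: each vertex is (1-t)·p0[i] + t·p1[i].
  v1: (1-0.845)·(3.14,2.37) + 0.845·(0.7,0.73) = (1.0782,0.9842)
  v2: (1-0.845)·(-1.45,2.4) + 0.845·(-4.6,3.05) = (-4.1117,2.9492)
  v3: (1-0.845)·(-3.13,1.15) + 0.845·(-7.51,0.74) = (-6.8311,0.8035)
  v4: (1-0.845)·(-1.21,-4.72) + 0.845·(-3.3,-6.46) = (-2.9760,-6.1903)
  v5: (1-0.845)·(2.7,-0.74) + 0.845·(4.54,-3.07) = (4.2548,-2.7088)
Shoelace sum Σ(x_i·y_{i+1} − x_{i+1}·y_i):
  i=1: 1.0782·2.9492 − -4.1117·0.9842 = +7.2267 (running +7.2267)
  i=2: -4.1117·0.8035 − -6.8311·2.9492 = +16.8426 (running +24.0693)
  i=3: -6.8311·-6.1903 − -2.9760·0.8035 = +44.6780 (running +68.7473)
  i=4: -2.9760·-2.7088 − 4.2548·-6.1903 = +34.4002 (running +103.1474)
  i=5: 4.2548·0.9842 − 1.0782·-2.7088 = +7.1083 (running +110.2557)
Area = |Σ|/2 = |110.2557|/2 = 55.1278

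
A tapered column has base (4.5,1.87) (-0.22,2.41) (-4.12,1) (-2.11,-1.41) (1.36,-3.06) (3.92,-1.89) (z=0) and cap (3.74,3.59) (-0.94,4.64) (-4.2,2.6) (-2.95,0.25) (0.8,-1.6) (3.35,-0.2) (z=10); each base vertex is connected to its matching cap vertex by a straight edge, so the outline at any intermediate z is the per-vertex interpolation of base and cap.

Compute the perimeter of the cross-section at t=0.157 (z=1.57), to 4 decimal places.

Perimeter at t=0.157: 22.4269

Cross-section at t=0.157: each vertex is (1-t)·p0[i] + t·p1[i].
  v1: (1-0.157)·(4.5,1.87) + 0.157·(3.74,3.59) = (4.3807,2.1400)
  v2: (1-0.157)·(-0.22,2.41) + 0.157·(-0.94,4.64) = (-0.3330,2.7601)
  v3: (1-0.157)·(-4.12,1) + 0.157·(-4.2,2.6) = (-4.1326,1.2512)
  v4: (1-0.157)·(-2.11,-1.41) + 0.157·(-2.95,0.25) = (-2.2419,-1.1494)
  v5: (1-0.157)·(1.36,-3.06) + 0.157·(0.8,-1.6) = (1.2721,-2.8308)
  v6: (1-0.157)·(3.92,-1.89) + 0.157·(3.35,-0.2) = (3.8305,-1.6247)
Perimeter = Σ |v_{i+1} − v_i|:
  edge 1→2: √(-4.7137² + 0.6201²) = 4.7543 (running 4.7543)
  edge 2→3: √(-3.7995² + -1.5089²) = 4.0882 (running 8.8425)
  edge 3→4: √(1.8907² + -2.4006²) = 3.0557 (running 11.8982)
  edge 4→5: √(3.5140² + -1.6814²) = 3.8955 (running 15.7937)
  edge 5→6: √(2.5584² + 1.2061²) = 2.8285 (running 18.6222)
  edge 6→1: √(0.5502² + 3.7647²) = 3.8047 (running 22.4269)
Perimeter = 22.4269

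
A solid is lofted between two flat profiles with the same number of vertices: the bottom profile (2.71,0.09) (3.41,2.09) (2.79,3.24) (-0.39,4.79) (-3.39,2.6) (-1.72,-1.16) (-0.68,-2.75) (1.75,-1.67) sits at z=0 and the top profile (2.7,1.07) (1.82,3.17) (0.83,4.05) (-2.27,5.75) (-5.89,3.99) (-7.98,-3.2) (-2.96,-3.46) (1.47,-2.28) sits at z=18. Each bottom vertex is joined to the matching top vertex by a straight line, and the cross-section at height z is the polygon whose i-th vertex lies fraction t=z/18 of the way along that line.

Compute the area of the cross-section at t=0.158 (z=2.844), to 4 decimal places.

Cross-section at t=0.158: each vertex is (1-t)·p0[i] + t·p1[i].
  v1: (1-0.158)·(2.71,0.09) + 0.158·(2.7,1.07) = (2.7084,0.2448)
  v2: (1-0.158)·(3.41,2.09) + 0.158·(1.82,3.17) = (3.1588,2.2606)
  v3: (1-0.158)·(2.79,3.24) + 0.158·(0.83,4.05) = (2.4803,3.3680)
  v4: (1-0.158)·(-0.39,4.79) + 0.158·(-2.27,5.75) = (-0.6870,4.9417)
  v5: (1-0.158)·(-3.39,2.6) + 0.158·(-5.89,3.99) = (-3.7850,2.8196)
  v6: (1-0.158)·(-1.72,-1.16) + 0.158·(-7.98,-3.2) = (-2.7091,-1.4823)
  v7: (1-0.158)·(-0.68,-2.75) + 0.158·(-2.96,-3.46) = (-1.0402,-2.8622)
  v8: (1-0.158)·(1.75,-1.67) + 0.158·(1.47,-2.28) = (1.7058,-1.7664)
Shoelace sum Σ(x_i·y_{i+1} − x_{i+1}·y_i):
  i=1: 2.7084·2.2606 − 3.1588·0.2448 = +5.3494 (running +5.3494)
  i=2: 3.1588·3.3680 − 2.4803·2.2606 = +5.0316 (running +10.3810)
  i=3: 2.4803·4.9417 − -0.6870·3.3680 = +14.5709 (running +24.9518)
  i=4: -0.6870·2.8196 − -3.7850·4.9417 = +16.7671 (running +41.7189)
  i=5: -3.7850·-1.4823 − -2.7091·2.8196 = +13.2492 (running +54.9681)
  i=6: -2.7091·-2.8622 − -1.0402·-1.4823 = +6.2119 (running +61.1800)
  i=7: -1.0402·-1.7664 − 1.7058·-2.8622 = +6.7197 (running +67.8996)
  i=8: 1.7058·0.2448 − 2.7084·-1.7664 = +5.2017 (running +73.1014)
Area = |Σ|/2 = |73.1014|/2 = 36.5507

Area at t=0.158: 36.5507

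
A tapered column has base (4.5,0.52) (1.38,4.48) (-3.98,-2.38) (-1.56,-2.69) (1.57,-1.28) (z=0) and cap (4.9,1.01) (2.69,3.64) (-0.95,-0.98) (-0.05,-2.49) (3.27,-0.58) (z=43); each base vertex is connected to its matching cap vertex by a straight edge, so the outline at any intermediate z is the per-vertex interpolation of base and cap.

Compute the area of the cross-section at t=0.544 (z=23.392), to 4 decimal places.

Area at t=0.544: 20.7291

Cross-section at t=0.544: each vertex is (1-t)·p0[i] + t·p1[i].
  v1: (1-0.544)·(4.5,0.52) + 0.544·(4.9,1.01) = (4.7176,0.7866)
  v2: (1-0.544)·(1.38,4.48) + 0.544·(2.69,3.64) = (2.0926,4.0230)
  v3: (1-0.544)·(-3.98,-2.38) + 0.544·(-0.95,-0.98) = (-2.3317,-1.6184)
  v4: (1-0.544)·(-1.56,-2.69) + 0.544·(-0.05,-2.49) = (-0.7386,-2.5812)
  v5: (1-0.544)·(1.57,-1.28) + 0.544·(3.27,-0.58) = (2.4948,-0.8992)
Shoelace sum Σ(x_i·y_{i+1} − x_{i+1}·y_i):
  i=1: 4.7176·4.0230 − 2.0926·0.7866 = +17.3331 (running +17.3331)
  i=2: 2.0926·-1.6184 − -2.3317·4.0230 = +5.9937 (running +23.3268)
  i=3: -2.3317·-2.5812 − -0.7386·-1.6184 = +4.8232 (running +28.1501)
  i=4: -0.7386·-0.8992 − 2.4948·-2.5812 = +7.1037 (running +35.2538)
  i=5: 2.4948·0.7866 − 4.7176·-0.8992 = +6.2044 (running +41.4581)
Area = |Σ|/2 = |41.4581|/2 = 20.7291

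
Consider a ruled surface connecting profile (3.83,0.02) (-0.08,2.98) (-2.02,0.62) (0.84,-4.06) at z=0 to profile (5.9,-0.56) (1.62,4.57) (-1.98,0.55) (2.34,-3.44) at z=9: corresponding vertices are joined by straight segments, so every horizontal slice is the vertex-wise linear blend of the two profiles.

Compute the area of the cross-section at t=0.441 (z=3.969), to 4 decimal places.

Cross-section at t=0.441: each vertex is (1-t)·p0[i] + t·p1[i].
  v1: (1-0.441)·(3.83,0.02) + 0.441·(5.9,-0.56) = (4.7429,-0.2358)
  v2: (1-0.441)·(-0.08,2.98) + 0.441·(1.62,4.57) = (0.6697,3.6812)
  v3: (1-0.441)·(-2.02,0.62) + 0.441·(-1.98,0.55) = (-2.0024,0.5891)
  v4: (1-0.441)·(0.84,-4.06) + 0.441·(2.34,-3.44) = (1.5015,-3.7866)
Shoelace sum Σ(x_i·y_{i+1} − x_{i+1}·y_i):
  i=1: 4.7429·3.6812 − 0.6697·-0.2358 = +17.6173 (running +17.6173)
  i=2: 0.6697·0.5891 − -2.0024·3.6812 = +7.7656 (running +25.3829)
  i=3: -2.0024·-3.7866 − 1.5015·0.5891 = +6.6975 (running +32.0804)
  i=4: 1.5015·-0.2358 − 4.7429·-3.7866 = +17.6052 (running +49.6857)
Area = |Σ|/2 = |49.6857|/2 = 24.8428

Area at t=0.441: 24.8428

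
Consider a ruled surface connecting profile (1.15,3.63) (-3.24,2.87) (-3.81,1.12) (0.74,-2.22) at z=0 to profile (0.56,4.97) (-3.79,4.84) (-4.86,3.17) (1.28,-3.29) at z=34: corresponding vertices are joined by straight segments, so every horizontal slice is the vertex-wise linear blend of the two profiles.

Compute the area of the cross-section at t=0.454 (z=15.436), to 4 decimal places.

Area at t=0.454: 21.6163

Cross-section at t=0.454: each vertex is (1-t)·p0[i] + t·p1[i].
  v1: (1-0.454)·(1.15,3.63) + 0.454·(0.56,4.97) = (0.8821,4.2384)
  v2: (1-0.454)·(-3.24,2.87) + 0.454·(-3.79,4.84) = (-3.4897,3.7644)
  v3: (1-0.454)·(-3.81,1.12) + 0.454·(-4.86,3.17) = (-4.2867,2.0507)
  v4: (1-0.454)·(0.74,-2.22) + 0.454·(1.28,-3.29) = (0.9852,-2.7058)
Shoelace sum Σ(x_i·y_{i+1} − x_{i+1}·y_i):
  i=1: 0.8821·3.7644 − -3.4897·4.2384 = +18.1113 (running +18.1113)
  i=2: -3.4897·2.0507 − -4.2867·3.7644 = +8.9804 (running +27.0918)
  i=3: -4.2867·-2.7058 − 0.9852·2.0507 = +9.5786 (running +36.6704)
  i=4: 0.9852·4.2384 − 0.8821·-2.7058 = +6.5623 (running +43.2327)
Area = |Σ|/2 = |43.2327|/2 = 21.6163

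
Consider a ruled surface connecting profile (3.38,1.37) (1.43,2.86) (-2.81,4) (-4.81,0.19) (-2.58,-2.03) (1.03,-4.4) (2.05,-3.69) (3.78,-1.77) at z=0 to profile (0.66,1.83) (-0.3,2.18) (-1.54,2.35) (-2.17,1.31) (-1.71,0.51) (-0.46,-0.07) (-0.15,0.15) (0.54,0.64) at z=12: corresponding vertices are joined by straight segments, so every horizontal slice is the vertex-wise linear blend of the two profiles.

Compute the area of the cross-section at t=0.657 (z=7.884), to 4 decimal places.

Area at t=0.657: 13.9909

Cross-section at t=0.657: each vertex is (1-t)·p0[i] + t·p1[i].
  v1: (1-0.657)·(3.38,1.37) + 0.657·(0.66,1.83) = (1.5930,1.6722)
  v2: (1-0.657)·(1.43,2.86) + 0.657·(-0.3,2.18) = (0.2934,2.4132)
  v3: (1-0.657)·(-2.81,4) + 0.657·(-1.54,2.35) = (-1.9756,2.9160)
  v4: (1-0.657)·(-4.81,0.19) + 0.657·(-2.17,1.31) = (-3.0755,0.9258)
  v5: (1-0.657)·(-2.58,-2.03) + 0.657·(-1.71,0.51) = (-2.0084,-0.3612)
  v6: (1-0.657)·(1.03,-4.4) + 0.657·(-0.46,-0.07) = (0.0511,-1.5552)
  v7: (1-0.657)·(2.05,-3.69) + 0.657·(-0.15,0.15) = (0.6046,-1.1671)
  v8: (1-0.657)·(3.78,-1.77) + 0.657·(0.54,0.64) = (1.6513,-0.1866)
Shoelace sum Σ(x_i·y_{i+1} − x_{i+1}·y_i):
  i=1: 1.5930·2.4132 − 0.2934·1.6722 = +3.3536 (running +3.3536)
  i=2: 0.2934·2.9160 − -1.9756·2.4132 = +5.6231 (running +8.9767)
  i=3: -1.9756·0.9258 − -3.0755·2.9160 = +7.1390 (running +16.1157)
  i=4: -3.0755·-0.3612 − -2.0084·0.9258 = +2.9704 (running +19.0861)
  i=5: -2.0084·-1.5552 − 0.0511·-0.3612 = +3.1419 (running +22.2280)
  i=6: 0.0511·-1.1671 − 0.6046·-1.5552 = +0.8807 (running +23.1087)
  i=7: 0.6046·-0.1866 − 1.6513·-1.1671 = +1.8145 (running +24.9231)
  i=8: 1.6513·1.6722 − 1.5930·-0.1866 = +3.0587 (running +27.9818)
Area = |Σ|/2 = |27.9818|/2 = 13.9909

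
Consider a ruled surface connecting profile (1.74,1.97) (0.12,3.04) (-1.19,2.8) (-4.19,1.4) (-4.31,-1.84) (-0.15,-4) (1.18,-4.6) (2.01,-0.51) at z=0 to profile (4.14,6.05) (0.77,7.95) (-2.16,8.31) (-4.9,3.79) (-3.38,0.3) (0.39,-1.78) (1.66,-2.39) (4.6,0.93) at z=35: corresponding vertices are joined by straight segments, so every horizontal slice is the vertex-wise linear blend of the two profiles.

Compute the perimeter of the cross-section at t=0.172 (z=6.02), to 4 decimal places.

Cross-section at t=0.172: each vertex is (1-t)·p0[i] + t·p1[i].
  v1: (1-0.172)·(1.74,1.97) + 0.172·(4.14,6.05) = (2.1528,2.6718)
  v2: (1-0.172)·(0.12,3.04) + 0.172·(0.77,7.95) = (0.2318,3.8845)
  v3: (1-0.172)·(-1.19,2.8) + 0.172·(-2.16,8.31) = (-1.3568,3.7477)
  v4: (1-0.172)·(-4.19,1.4) + 0.172·(-4.9,3.79) = (-4.3121,1.8111)
  v5: (1-0.172)·(-4.31,-1.84) + 0.172·(-3.38,0.3) = (-4.1500,-1.4719)
  v6: (1-0.172)·(-0.15,-4) + 0.172·(0.39,-1.78) = (-0.0571,-3.6182)
  v7: (1-0.172)·(1.18,-4.6) + 0.172·(1.66,-2.39) = (1.2626,-4.2199)
  v8: (1-0.172)·(2.01,-0.51) + 0.172·(4.6,0.93) = (2.4555,-0.2623)
Perimeter = Σ |v_{i+1} − v_i|:
  edge 1→2: √(-1.9210² + 1.2128²) = 2.2718 (running 2.2718)
  edge 2→3: √(-1.5886² + -0.1368²) = 1.5945 (running 3.8663)
  edge 3→4: √(-2.9553² + -1.9366²) = 3.5333 (running 7.3996)
  edge 4→5: √(0.1621² + -3.2830²) = 3.2870 (running 10.6866)
  edge 5→6: √(4.0929² + -2.1462²) = 4.6215 (running 15.3081)
  edge 6→7: √(1.3197² + -0.6017²) = 1.4504 (running 16.7585)
  edge 7→8: √(1.1929² + 3.9576²) = 4.1334 (running 20.8920)
  edge 8→1: √(-0.3027² + 2.9341²) = 2.9497 (running 23.8416)
Perimeter = 23.8416

Perimeter at t=0.172: 23.8416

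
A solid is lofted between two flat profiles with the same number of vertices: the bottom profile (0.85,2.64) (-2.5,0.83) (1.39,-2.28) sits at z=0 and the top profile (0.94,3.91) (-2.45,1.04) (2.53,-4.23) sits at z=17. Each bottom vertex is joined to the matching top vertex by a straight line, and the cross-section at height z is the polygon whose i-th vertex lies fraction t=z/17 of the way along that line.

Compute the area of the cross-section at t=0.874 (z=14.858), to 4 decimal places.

Cross-section at t=0.874: each vertex is (1-t)·p0[i] + t·p1[i].
  v1: (1-0.874)·(0.85,2.64) + 0.874·(0.94,3.91) = (0.9287,3.7500)
  v2: (1-0.874)·(-2.5,0.83) + 0.874·(-2.45,1.04) = (-2.4563,1.0135)
  v3: (1-0.874)·(1.39,-2.28) + 0.874·(2.53,-4.23) = (2.3864,-3.9843)
Shoelace sum Σ(x_i·y_{i+1} − x_{i+1}·y_i):
  i=1: 0.9287·1.0135 − -2.4563·3.7500 = +10.1523 (running +10.1523)
  i=2: -2.4563·-3.9843 − 2.3864·1.0135 = +7.3680 (running +17.5203)
  i=3: 2.3864·3.7500 − 0.9287·-3.9843 = +12.6489 (running +30.1691)
Area = |Σ|/2 = |30.1691|/2 = 15.0846

Area at t=0.874: 15.0846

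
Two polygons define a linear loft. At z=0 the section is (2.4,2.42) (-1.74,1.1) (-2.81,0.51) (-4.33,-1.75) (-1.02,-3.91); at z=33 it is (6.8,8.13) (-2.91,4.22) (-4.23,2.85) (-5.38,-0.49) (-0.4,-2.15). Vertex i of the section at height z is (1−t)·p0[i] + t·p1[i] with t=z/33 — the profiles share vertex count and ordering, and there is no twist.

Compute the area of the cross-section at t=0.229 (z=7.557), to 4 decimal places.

Cross-section at t=0.229: each vertex is (1-t)·p0[i] + t·p1[i].
  v1: (1-0.229)·(2.4,2.42) + 0.229·(6.8,8.13) = (3.4076,3.7276)
  v2: (1-0.229)·(-1.74,1.1) + 0.229·(-2.91,4.22) = (-2.0079,1.8145)
  v3: (1-0.229)·(-2.81,0.51) + 0.229·(-4.23,2.85) = (-3.1352,1.0459)
  v4: (1-0.229)·(-4.33,-1.75) + 0.229·(-5.38,-0.49) = (-4.5705,-1.4615)
  v5: (1-0.229)·(-1.02,-3.91) + 0.229·(-0.4,-2.15) = (-0.8780,-3.5070)
Shoelace sum Σ(x_i·y_{i+1} − x_{i+1}·y_i):
  i=1: 3.4076·1.8145 − -2.0079·3.7276 = +13.6678 (running +13.6678)
  i=2: -2.0079·1.0459 − -3.1352·1.8145 = +3.5887 (running +17.2565)
  i=3: -3.1352·-1.4615 − -4.5705·1.0459 = +9.3620 (running +26.6185)
  i=4: -4.5705·-3.5070 − -0.8780·-1.4615 = +14.7452 (running +41.3637)
  i=5: -0.8780·3.7276 − 3.4076·-3.5070 = +8.6774 (running +50.0411)
Area = |Σ|/2 = |50.0411|/2 = 25.0205

Area at t=0.229: 25.0205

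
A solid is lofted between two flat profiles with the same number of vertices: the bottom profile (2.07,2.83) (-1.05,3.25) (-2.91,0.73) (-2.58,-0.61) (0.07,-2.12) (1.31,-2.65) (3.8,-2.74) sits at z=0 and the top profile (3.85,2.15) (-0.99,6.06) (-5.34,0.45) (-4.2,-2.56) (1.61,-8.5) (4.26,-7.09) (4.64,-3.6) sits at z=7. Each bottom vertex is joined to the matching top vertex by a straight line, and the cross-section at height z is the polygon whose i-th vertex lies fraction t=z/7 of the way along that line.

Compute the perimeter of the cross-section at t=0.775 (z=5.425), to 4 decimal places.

Cross-section at t=0.775: each vertex is (1-t)·p0[i] + t·p1[i].
  v1: (1-0.775)·(2.07,2.83) + 0.775·(3.85,2.15) = (3.4495,2.3030)
  v2: (1-0.775)·(-1.05,3.25) + 0.775·(-0.99,6.06) = (-1.0035,5.4277)
  v3: (1-0.775)·(-2.91,0.73) + 0.775·(-5.34,0.45) = (-4.7932,0.5130)
  v4: (1-0.775)·(-2.58,-0.61) + 0.775·(-4.2,-2.56) = (-3.8355,-2.1213)
  v5: (1-0.775)·(0.07,-2.12) + 0.775·(1.61,-8.5) = (1.2635,-7.0645)
  v6: (1-0.775)·(1.31,-2.65) + 0.775·(4.26,-7.09) = (3.5962,-6.0910)
  v7: (1-0.775)·(3.8,-2.74) + 0.775·(4.64,-3.6) = (4.4510,-3.4065)
Perimeter = Σ |v_{i+1} − v_i|:
  edge 1→2: √(-4.4530² + 3.1247²) = 5.4400 (running 5.4400)
  edge 2→3: √(-3.7897² + -4.9147²) = 6.2062 (running 11.6462)
  edge 3→4: √(0.9577² + -2.6343²) = 2.8030 (running 14.4491)
  edge 4→5: √(5.0990² + -4.9433²) = 7.1018 (running 21.5509)
  edge 5→6: √(2.3327² + 0.9735²) = 2.5277 (running 24.0787)
  edge 6→7: √(0.8547² + 2.6845²) = 2.8173 (running 26.8960)
  edge 7→1: √(-1.0015² + 5.7095²) = 5.7967 (running 32.6926)
Perimeter = 32.6926

Perimeter at t=0.775: 32.6926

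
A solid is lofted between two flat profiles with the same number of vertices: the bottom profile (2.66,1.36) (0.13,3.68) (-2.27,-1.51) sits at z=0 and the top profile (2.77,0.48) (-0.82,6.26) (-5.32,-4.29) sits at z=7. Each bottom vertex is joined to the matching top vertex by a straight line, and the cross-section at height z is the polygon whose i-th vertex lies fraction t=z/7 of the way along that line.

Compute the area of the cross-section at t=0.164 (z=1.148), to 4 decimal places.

Cross-section at t=0.164: each vertex is (1-t)·p0[i] + t·p1[i].
  v1: (1-0.164)·(2.66,1.36) + 0.164·(2.77,0.48) = (2.6780,1.2157)
  v2: (1-0.164)·(0.13,3.68) + 0.164·(-0.82,6.26) = (-0.0258,4.1031)
  v3: (1-0.164)·(-2.27,-1.51) + 0.164·(-5.32,-4.29) = (-2.7702,-1.9659)
Shoelace sum Σ(x_i·y_{i+1} − x_{i+1}·y_i):
  i=1: 2.6780·4.1031 − -0.0258·1.2157 = +11.0197 (running +11.0197)
  i=2: -0.0258·-1.9659 − -2.7702·4.1031 = +11.4172 (running +22.4369)
  i=3: -2.7702·1.2157 − 2.6780·-1.9659 = +1.8971 (running +24.3340)
Area = |Σ|/2 = |24.3340|/2 = 12.1670

Area at t=0.164: 12.1670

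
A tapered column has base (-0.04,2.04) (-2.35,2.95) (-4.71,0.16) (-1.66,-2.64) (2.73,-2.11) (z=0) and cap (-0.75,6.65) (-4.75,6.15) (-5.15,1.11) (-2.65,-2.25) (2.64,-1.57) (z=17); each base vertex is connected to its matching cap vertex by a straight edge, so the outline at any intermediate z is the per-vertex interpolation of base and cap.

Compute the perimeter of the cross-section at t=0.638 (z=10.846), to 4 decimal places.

Cross-section at t=0.638: each vertex is (1-t)·p0[i] + t·p1[i].
  v1: (1-0.638)·(-0.04,2.04) + 0.638·(-0.75,6.65) = (-0.4930,4.9812)
  v2: (1-0.638)·(-2.35,2.95) + 0.638·(-4.75,6.15) = (-3.8812,4.9916)
  v3: (1-0.638)·(-4.71,0.16) + 0.638·(-5.15,1.11) = (-4.9907,0.7661)
  v4: (1-0.638)·(-1.66,-2.64) + 0.638·(-2.65,-2.25) = (-2.2916,-2.3912)
  v5: (1-0.638)·(2.73,-2.11) + 0.638·(2.64,-1.57) = (2.6726,-1.7655)
Perimeter = Σ |v_{i+1} − v_i|:
  edge 1→2: √(-3.3882² + 0.0104²) = 3.3882 (running 3.3882)
  edge 2→3: √(-1.1095² + -4.2255²) = 4.3687 (running 7.7570)
  edge 3→4: √(2.6991² + -3.1573²) = 4.1537 (running 11.9107)
  edge 4→5: √(4.9642² + 0.6257²) = 5.0035 (running 16.9142)
  edge 5→1: √(-3.1656² + 6.7467²) = 7.4524 (running 24.3666)
Perimeter = 24.3666

Perimeter at t=0.638: 24.3666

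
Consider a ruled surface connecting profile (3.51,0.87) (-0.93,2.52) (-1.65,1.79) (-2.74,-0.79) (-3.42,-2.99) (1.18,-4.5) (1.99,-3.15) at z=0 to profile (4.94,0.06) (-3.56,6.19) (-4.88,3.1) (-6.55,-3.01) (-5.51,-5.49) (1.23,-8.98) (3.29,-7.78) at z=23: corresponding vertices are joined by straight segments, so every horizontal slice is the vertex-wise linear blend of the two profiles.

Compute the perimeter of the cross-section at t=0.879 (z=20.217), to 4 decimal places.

Cross-section at t=0.879: each vertex is (1-t)·p0[i] + t·p1[i].
  v1: (1-0.879)·(3.51,0.87) + 0.879·(4.94,0.06) = (4.7670,0.1580)
  v2: (1-0.879)·(-0.93,2.52) + 0.879·(-3.56,6.19) = (-3.2418,5.7459)
  v3: (1-0.879)·(-1.65,1.79) + 0.879·(-4.88,3.1) = (-4.4892,2.9415)
  v4: (1-0.879)·(-2.74,-0.79) + 0.879·(-6.55,-3.01) = (-6.0890,-2.7414)
  v5: (1-0.879)·(-3.42,-2.99) + 0.879·(-5.51,-5.49) = (-5.2571,-5.1875)
  v6: (1-0.879)·(1.18,-4.5) + 0.879·(1.23,-8.98) = (1.2239,-8.4379)
  v7: (1-0.879)·(1.99,-3.15) + 0.879·(3.29,-7.78) = (3.1327,-7.2198)
Perimeter = Σ |v_{i+1} − v_i|:
  edge 1→2: √(-8.0087² + 5.5879²) = 9.7655 (running 9.7655)
  edge 2→3: √(-1.2474² + -2.8044²) = 3.0693 (running 12.8348)
  edge 3→4: √(-1.5998² + -5.6829²) = 5.9038 (running 18.7386)
  edge 4→5: √(0.8319² + -2.4461²) = 2.5837 (running 21.3223)
  edge 5→6: √(6.4811² + -3.2504²) = 7.2505 (running 28.5728)
  edge 6→7: √(1.9088² + 1.2181²) = 2.2643 (running 30.8371)
  edge 7→1: √(1.6343² + 7.3778²) = 7.5566 (running 38.3937)
Perimeter = 38.3937

Perimeter at t=0.879: 38.3937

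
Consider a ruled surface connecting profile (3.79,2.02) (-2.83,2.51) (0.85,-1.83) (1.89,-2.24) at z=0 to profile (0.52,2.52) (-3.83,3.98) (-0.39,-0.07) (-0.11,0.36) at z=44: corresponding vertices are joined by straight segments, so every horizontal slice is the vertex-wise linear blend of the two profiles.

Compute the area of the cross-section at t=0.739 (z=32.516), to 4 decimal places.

Area at t=0.739: 8.6284

Cross-section at t=0.739: each vertex is (1-t)·p0[i] + t·p1[i].
  v1: (1-0.739)·(3.79,2.02) + 0.739·(0.52,2.52) = (1.3735,2.3895)
  v2: (1-0.739)·(-2.83,2.51) + 0.739·(-3.83,3.98) = (-3.5690,3.5963)
  v3: (1-0.739)·(0.85,-1.83) + 0.739·(-0.39,-0.07) = (-0.0664,-0.5294)
  v4: (1-0.739)·(1.89,-2.24) + 0.739·(-0.11,0.36) = (0.4120,-0.3186)
Shoelace sum Σ(x_i·y_{i+1} − x_{i+1}·y_i):
  i=1: 1.3735·3.5963 − -3.5690·2.3895 = +13.4676 (running +13.4676)
  i=2: -3.5690·-0.5294 − -0.0664·3.5963 = +2.1279 (running +15.5955)
  i=3: -0.0664·-0.3186 − 0.4120·-0.5294 = +0.2392 (running +15.8348)
  i=4: 0.4120·2.3895 − 1.3735·-0.3186 = +1.4221 (running +17.2568)
Area = |Σ|/2 = |17.2568|/2 = 8.6284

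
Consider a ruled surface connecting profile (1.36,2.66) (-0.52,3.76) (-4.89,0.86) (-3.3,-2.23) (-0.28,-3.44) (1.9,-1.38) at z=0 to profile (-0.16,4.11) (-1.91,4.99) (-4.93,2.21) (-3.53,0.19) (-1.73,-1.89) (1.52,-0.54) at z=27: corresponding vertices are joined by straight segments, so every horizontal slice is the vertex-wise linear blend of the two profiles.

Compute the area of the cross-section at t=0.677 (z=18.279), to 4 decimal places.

Area at t=0.677: 27.2938

Cross-section at t=0.677: each vertex is (1-t)·p0[i] + t·p1[i].
  v1: (1-0.677)·(1.36,2.66) + 0.677·(-0.16,4.11) = (0.3310,3.6417)
  v2: (1-0.677)·(-0.52,3.76) + 0.677·(-1.91,4.99) = (-1.4610,4.5927)
  v3: (1-0.677)·(-4.89,0.86) + 0.677·(-4.93,2.21) = (-4.9171,1.7739)
  v4: (1-0.677)·(-3.3,-2.23) + 0.677·(-3.53,0.19) = (-3.4557,-0.5917)
  v5: (1-0.677)·(-0.28,-3.44) + 0.677·(-1.73,-1.89) = (-1.2617,-2.3906)
  v6: (1-0.677)·(1.9,-1.38) + 0.677·(1.52,-0.54) = (1.6427,-0.8113)
Shoelace sum Σ(x_i·y_{i+1} − x_{i+1}·y_i):
  i=1: 0.3310·4.5927 − -1.4610·3.6417 = +6.8406 (running +6.8406)
  i=2: -1.4610·1.7739 − -4.9171·4.5927 = +19.9909 (running +26.8315)
  i=3: -4.9171·-0.5917 − -3.4557·1.7739 = +9.0395 (running +35.8710)
  i=4: -3.4557·-2.3906 − -1.2617·-0.5917 = +7.5149 (running +43.3859)
  i=5: -1.2617·-0.8113 − 1.6427·-2.3906 = +4.9508 (running +48.3367)
  i=6: 1.6427·3.6417 − 0.3310·-0.8113 = +6.2508 (running +54.5875)
Area = |Σ|/2 = |54.5875|/2 = 27.2938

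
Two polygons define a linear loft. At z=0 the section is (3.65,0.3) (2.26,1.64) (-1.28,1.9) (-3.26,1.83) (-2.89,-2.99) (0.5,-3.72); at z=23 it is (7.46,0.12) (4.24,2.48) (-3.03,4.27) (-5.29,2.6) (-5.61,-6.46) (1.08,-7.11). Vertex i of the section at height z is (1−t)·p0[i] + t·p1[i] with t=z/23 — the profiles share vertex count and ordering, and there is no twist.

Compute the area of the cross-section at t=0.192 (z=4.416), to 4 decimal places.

Area at t=0.192: 39.1378

Cross-section at t=0.192: each vertex is (1-t)·p0[i] + t·p1[i].
  v1: (1-0.192)·(3.65,0.3) + 0.192·(7.46,0.12) = (4.3815,0.2654)
  v2: (1-0.192)·(2.26,1.64) + 0.192·(4.24,2.48) = (2.6402,1.8013)
  v3: (1-0.192)·(-1.28,1.9) + 0.192·(-3.03,4.27) = (-1.6160,2.3550)
  v4: (1-0.192)·(-3.26,1.83) + 0.192·(-5.29,2.6) = (-3.6498,1.9778)
  v5: (1-0.192)·(-2.89,-2.99) + 0.192·(-5.61,-6.46) = (-3.4122,-3.6562)
  v6: (1-0.192)·(0.5,-3.72) + 0.192·(1.08,-7.11) = (0.6114,-4.3709)
Shoelace sum Σ(x_i·y_{i+1} − x_{i+1}·y_i):
  i=1: 4.3815·1.8013 − 2.6402·0.2654 = +7.1915 (running +7.1915)
  i=2: 2.6402·2.3550 − -1.6160·1.8013 = +9.1286 (running +16.3201)
  i=3: -1.6160·1.9778 − -3.6498·2.3550 = +5.3991 (running +21.7192)
  i=4: -3.6498·-3.6562 − -3.4122·1.9778 = +20.0933 (running +41.8125)
  i=5: -3.4122·-4.3709 − 0.6114·-3.6562 = +17.1498 (running +58.9623)
  i=6: 0.6114·0.2654 − 4.3815·-4.3709 = +19.3134 (running +78.2756)
Area = |Σ|/2 = |78.2756|/2 = 39.1378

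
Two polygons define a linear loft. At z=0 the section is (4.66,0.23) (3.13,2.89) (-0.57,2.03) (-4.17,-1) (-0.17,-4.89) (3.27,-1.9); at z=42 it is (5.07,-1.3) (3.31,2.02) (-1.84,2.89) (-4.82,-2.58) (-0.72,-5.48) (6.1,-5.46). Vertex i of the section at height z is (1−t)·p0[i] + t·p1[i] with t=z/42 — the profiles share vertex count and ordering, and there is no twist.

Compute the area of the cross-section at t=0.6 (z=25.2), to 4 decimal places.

Cross-section at t=0.6: each vertex is (1-t)·p0[i] + t·p1[i].
  v1: (1-0.6)·(4.66,0.23) + 0.6·(5.07,-1.3) = (4.9060,-0.6880)
  v2: (1-0.6)·(3.13,2.89) + 0.6·(3.31,2.02) = (3.2380,2.3680)
  v3: (1-0.6)·(-0.57,2.03) + 0.6·(-1.84,2.89) = (-1.3320,2.5460)
  v4: (1-0.6)·(-4.17,-1) + 0.6·(-4.82,-2.58) = (-4.5600,-1.9480)
  v5: (1-0.6)·(-0.17,-4.89) + 0.6·(-0.72,-5.48) = (-0.5000,-5.2440)
  v6: (1-0.6)·(3.27,-1.9) + 0.6·(6.1,-5.46) = (4.9680,-4.0360)
Shoelace sum Σ(x_i·y_{i+1} − x_{i+1}·y_i):
  i=1: 4.9060·2.3680 − 3.2380·-0.6880 = +13.8452 (running +13.8452)
  i=2: 3.2380·2.5460 − -1.3320·2.3680 = +11.3981 (running +25.2433)
  i=3: -1.3320·-1.9480 − -4.5600·2.5460 = +14.2045 (running +39.4478)
  i=4: -4.5600·-5.2440 − -0.5000·-1.9480 = +22.9386 (running +62.3864)
  i=5: -0.5000·-4.0360 − 4.9680·-5.2440 = +28.0702 (running +90.4566)
  i=6: 4.9680·-0.6880 − 4.9060·-4.0360 = +16.3826 (running +106.8392)
Area = |Σ|/2 = |106.8392|/2 = 53.4196

Area at t=0.6: 53.4196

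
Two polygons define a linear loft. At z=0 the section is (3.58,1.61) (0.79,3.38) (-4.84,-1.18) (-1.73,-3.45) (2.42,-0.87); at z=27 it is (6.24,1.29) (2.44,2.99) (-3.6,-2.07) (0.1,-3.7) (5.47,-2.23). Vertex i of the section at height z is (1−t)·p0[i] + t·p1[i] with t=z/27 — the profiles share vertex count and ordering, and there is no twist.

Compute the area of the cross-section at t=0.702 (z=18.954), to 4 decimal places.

Area at t=0.702: 35.1153

Cross-section at t=0.702: each vertex is (1-t)·p0[i] + t·p1[i].
  v1: (1-0.702)·(3.58,1.61) + 0.702·(6.24,1.29) = (5.4473,1.3854)
  v2: (1-0.702)·(0.79,3.38) + 0.702·(2.44,2.99) = (1.9483,3.1062)
  v3: (1-0.702)·(-4.84,-1.18) + 0.702·(-3.6,-2.07) = (-3.9695,-1.8048)
  v4: (1-0.702)·(-1.73,-3.45) + 0.702·(0.1,-3.7) = (-0.4453,-3.6255)
  v5: (1-0.702)·(2.42,-0.87) + 0.702·(5.47,-2.23) = (4.5611,-1.8247)
Shoelace sum Σ(x_i·y_{i+1} − x_{i+1}·y_i):
  i=1: 5.4473·3.1062 − 1.9483·1.3854 = +14.2215 (running +14.2215)
  i=2: 1.9483·-1.8048 − -3.9695·3.1062 = +8.8139 (running +23.0354)
  i=3: -3.9695·-3.6255 − -0.4453·-1.8048 = +13.5878 (running +36.6232)
  i=4: -0.4453·-1.8247 − 4.5611·-3.6255 = +17.3489 (running +53.9721)
  i=5: 4.5611·1.3854 − 5.4473·-1.8247 = +16.2586 (running +70.2307)
Area = |Σ|/2 = |70.2307|/2 = 35.1153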